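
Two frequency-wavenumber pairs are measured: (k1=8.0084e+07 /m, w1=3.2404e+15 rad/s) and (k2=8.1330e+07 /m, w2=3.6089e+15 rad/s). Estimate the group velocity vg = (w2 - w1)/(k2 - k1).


vg = (w2 - w1) / (k2 - k1)
= (3.6089e+15 - 3.2404e+15) / (8.1330e+07 - 8.0084e+07)
= 3.6850e+14 / 1.2460e+06
= 2.9575e+08 m/s

2.9575e+08


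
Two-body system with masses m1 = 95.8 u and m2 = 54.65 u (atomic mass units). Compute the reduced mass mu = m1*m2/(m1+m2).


mu = m1 * m2 / (m1 + m2)
= 95.8 * 54.65 / (95.8 + 54.65)
= 5235.47 / 150.45
= 34.7987 u

34.7987


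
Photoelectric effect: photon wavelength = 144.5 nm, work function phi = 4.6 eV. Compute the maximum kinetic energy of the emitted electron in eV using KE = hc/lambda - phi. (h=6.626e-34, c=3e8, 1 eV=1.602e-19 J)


E_photon = hc / lambda
= (6.626e-34)(3e8) / (144.5e-9)
= 1.3756e-18 J
= 8.587 eV
KE = E_photon - phi
= 8.587 - 4.6
= 3.987 eV

3.987


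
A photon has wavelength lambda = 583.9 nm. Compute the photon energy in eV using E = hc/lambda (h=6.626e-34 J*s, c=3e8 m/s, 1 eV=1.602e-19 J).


E = hc / lambda
= (6.626e-34)(3e8) / (583.9e-9)
= 1.9878e-25 / 5.8390e-07
= 3.4044e-19 J
Converting to eV: 3.4044e-19 / 1.602e-19
= 2.1251 eV

2.1251


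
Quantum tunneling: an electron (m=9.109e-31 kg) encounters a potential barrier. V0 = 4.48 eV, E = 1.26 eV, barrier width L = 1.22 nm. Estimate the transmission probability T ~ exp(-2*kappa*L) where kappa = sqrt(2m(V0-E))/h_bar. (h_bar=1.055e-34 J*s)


V0 - E = 3.22 eV = 5.1584e-19 J
kappa = sqrt(2 * m * (V0-E)) / h_bar
= sqrt(2 * 9.109e-31 * 5.1584e-19) / 1.055e-34
= 9.1888e+09 /m
2*kappa*L = 2 * 9.1888e+09 * 1.22e-9
= 22.4206
T = exp(-22.4206) = 1.831742e-10

1.831742e-10


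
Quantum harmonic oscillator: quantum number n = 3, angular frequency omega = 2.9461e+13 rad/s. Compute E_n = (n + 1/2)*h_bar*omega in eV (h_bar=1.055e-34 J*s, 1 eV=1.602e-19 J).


E = (n + 1/2) * h_bar * omega
= (3 + 0.5) * 1.055e-34 * 2.9461e+13
= 3.5 * 3.1081e-21
= 1.0878e-20 J
= 0.0679 eV

0.0679


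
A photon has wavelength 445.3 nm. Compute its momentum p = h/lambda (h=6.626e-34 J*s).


p = h / lambda
= 6.626e-34 / (445.3e-9)
= 6.626e-34 / 4.4530e-07
= 1.4880e-27 kg*m/s

1.4880e-27


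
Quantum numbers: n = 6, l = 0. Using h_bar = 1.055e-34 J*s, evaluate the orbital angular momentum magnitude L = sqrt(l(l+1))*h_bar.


L = sqrt(l*(l+1)) * h_bar
= sqrt(0 * 1) * 1.055e-34
= sqrt(0) * 1.055e-34
= 0.0 * 1.055e-34
= 0.0000e+00 J*s

0.0000e+00


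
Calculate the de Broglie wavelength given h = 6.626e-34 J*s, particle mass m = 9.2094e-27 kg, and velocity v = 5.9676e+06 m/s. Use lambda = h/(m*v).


lambda = h / (m * v)
= 6.626e-34 / (9.2094e-27 * 5.9676e+06)
= 6.626e-34 / 5.4958e-20
= 1.2056e-14 m

1.2056e-14


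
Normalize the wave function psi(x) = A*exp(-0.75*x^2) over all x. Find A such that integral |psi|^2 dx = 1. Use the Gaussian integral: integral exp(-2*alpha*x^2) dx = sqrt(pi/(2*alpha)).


integral |psi|^2 dx = A^2 * sqrt(pi/(2*alpha)) = 1
A^2 = sqrt(2*alpha/pi)
= sqrt(2 * 0.75 / pi)
= 0.690988
A = sqrt(0.690988)
= 0.8313

0.8313


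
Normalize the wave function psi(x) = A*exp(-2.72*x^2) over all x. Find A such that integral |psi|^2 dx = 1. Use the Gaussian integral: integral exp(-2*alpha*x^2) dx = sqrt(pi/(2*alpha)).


integral |psi|^2 dx = A^2 * sqrt(pi/(2*alpha)) = 1
A^2 = sqrt(2*alpha/pi)
= sqrt(2 * 2.72 / pi)
= 1.315905
A = sqrt(1.315905)
= 1.1471

1.1471


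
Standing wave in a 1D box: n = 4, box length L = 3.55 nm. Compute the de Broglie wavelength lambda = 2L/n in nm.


lambda = 2L / n
= 2 * 3.55 / 4
= 7.1 / 4
= 1.775 nm

1.775


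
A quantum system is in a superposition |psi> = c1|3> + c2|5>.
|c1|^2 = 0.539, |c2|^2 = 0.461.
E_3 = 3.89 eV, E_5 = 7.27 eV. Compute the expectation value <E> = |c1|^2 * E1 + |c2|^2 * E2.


<E> = |c1|^2 * E1 + |c2|^2 * E2
= 0.539 * 3.89 + 0.461 * 7.27
= 2.0967 + 3.3515
= 5.4482 eV

5.4482


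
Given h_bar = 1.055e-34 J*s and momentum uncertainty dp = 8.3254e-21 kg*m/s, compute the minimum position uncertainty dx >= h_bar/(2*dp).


dx = h_bar / (2 * dp)
= 1.055e-34 / (2 * 8.3254e-21)
= 1.055e-34 / 1.6651e-20
= 6.3360e-15 m

6.3360e-15


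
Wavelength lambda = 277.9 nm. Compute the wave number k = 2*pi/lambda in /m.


k = 2 * pi / lambda
= 6.2832 / (277.9e-9)
= 6.2832 / 2.7790e-07
= 2.2610e+07 /m

2.2610e+07


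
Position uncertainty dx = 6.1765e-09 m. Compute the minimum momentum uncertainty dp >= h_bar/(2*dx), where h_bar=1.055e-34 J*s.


dp = h_bar / (2 * dx)
= 1.055e-34 / (2 * 6.1765e-09)
= 1.055e-34 / 1.2353e-08
= 8.5404e-27 kg*m/s

8.5404e-27


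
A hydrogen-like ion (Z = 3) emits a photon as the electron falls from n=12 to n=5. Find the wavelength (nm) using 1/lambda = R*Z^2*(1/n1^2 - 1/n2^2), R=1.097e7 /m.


1/lambda = R * Z^2 * (1/n1^2 - 1/n2^2)
= 1.097e7 * 3^2 * (1/5^2 - 1/12^2)
= 1.097e7 * 9 * (0.04 - 0.006944)
= 3.2636e+06 /m
lambda = 1 / 3.2636e+06
= 306.4124 nm

306.4124


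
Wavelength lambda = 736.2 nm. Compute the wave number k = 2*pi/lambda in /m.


k = 2 * pi / lambda
= 6.2832 / (736.2e-9)
= 6.2832 / 7.3620e-07
= 8.5346e+06 /m

8.5346e+06


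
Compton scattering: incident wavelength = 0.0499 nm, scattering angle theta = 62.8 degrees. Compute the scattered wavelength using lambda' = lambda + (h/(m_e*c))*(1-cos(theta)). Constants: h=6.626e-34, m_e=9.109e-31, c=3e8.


Compton wavelength: h/(m_e*c) = 2.4247e-12 m
d_lambda = 2.4247e-12 * (1 - cos(62.8 deg))
= 2.4247e-12 * 0.542902
= 1.3164e-12 m = 0.001316 nm
lambda' = 0.0499 + 0.001316
= 0.051216 nm

0.051216


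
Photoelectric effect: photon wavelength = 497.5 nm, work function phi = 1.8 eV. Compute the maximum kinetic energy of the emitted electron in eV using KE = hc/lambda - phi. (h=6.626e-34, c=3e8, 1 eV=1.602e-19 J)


E_photon = hc / lambda
= (6.626e-34)(3e8) / (497.5e-9)
= 3.9956e-19 J
= 2.4941 eV
KE = E_photon - phi
= 2.4941 - 1.8
= 0.6941 eV

0.6941


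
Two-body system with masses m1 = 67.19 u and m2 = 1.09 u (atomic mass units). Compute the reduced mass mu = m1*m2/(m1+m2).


mu = m1 * m2 / (m1 + m2)
= 67.19 * 1.09 / (67.19 + 1.09)
= 73.2371 / 68.28
= 1.0726 u

1.0726


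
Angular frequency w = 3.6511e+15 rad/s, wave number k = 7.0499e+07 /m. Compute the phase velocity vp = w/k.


vp = w / k
= 3.6511e+15 / 7.0499e+07
= 5.1789e+07 m/s

5.1789e+07


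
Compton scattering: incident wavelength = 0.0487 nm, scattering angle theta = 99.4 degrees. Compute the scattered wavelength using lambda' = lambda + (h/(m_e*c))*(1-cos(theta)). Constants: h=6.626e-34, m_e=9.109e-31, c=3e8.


Compton wavelength: h/(m_e*c) = 2.4247e-12 m
d_lambda = 2.4247e-12 * (1 - cos(99.4 deg))
= 2.4247e-12 * 1.163326
= 2.8207e-12 m = 0.002821 nm
lambda' = 0.0487 + 0.002821
= 0.051521 nm

0.051521


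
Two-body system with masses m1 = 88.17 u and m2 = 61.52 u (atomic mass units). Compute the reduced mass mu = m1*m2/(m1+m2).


mu = m1 * m2 / (m1 + m2)
= 88.17 * 61.52 / (88.17 + 61.52)
= 5424.2184 / 149.69
= 36.2363 u

36.2363


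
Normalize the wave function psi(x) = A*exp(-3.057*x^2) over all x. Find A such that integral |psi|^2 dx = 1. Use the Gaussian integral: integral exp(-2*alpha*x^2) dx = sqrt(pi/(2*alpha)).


integral |psi|^2 dx = A^2 * sqrt(pi/(2*alpha)) = 1
A^2 = sqrt(2*alpha/pi)
= sqrt(2 * 3.057 / pi)
= 1.395044
A = sqrt(1.395044)
= 1.1811

1.1811


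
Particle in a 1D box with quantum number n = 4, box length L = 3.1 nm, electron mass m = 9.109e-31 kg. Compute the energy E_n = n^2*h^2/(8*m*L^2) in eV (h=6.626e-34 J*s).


E = n^2 * h^2 / (8 * m * L^2)
= 4^2 * (6.626e-34)^2 / (8 * 9.109e-31 * (3.1e-9)^2)
= 16 * 4.3904e-67 / (8 * 9.109e-31 * 9.6100e-18)
= 1.0031e-19 J
= 0.6261 eV

0.6261


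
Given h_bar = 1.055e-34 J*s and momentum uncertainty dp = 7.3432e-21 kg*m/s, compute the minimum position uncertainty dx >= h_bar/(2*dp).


dx = h_bar / (2 * dp)
= 1.055e-34 / (2 * 7.3432e-21)
= 1.055e-34 / 1.4686e-20
= 7.1835e-15 m

7.1835e-15


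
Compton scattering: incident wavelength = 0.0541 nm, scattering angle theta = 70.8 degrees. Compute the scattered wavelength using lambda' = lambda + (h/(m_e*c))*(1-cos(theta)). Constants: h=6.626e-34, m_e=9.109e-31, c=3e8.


Compton wavelength: h/(m_e*c) = 2.4247e-12 m
d_lambda = 2.4247e-12 * (1 - cos(70.8 deg))
= 2.4247e-12 * 0.671133
= 1.6273e-12 m = 0.001627 nm
lambda' = 0.0541 + 0.001627
= 0.055727 nm

0.055727


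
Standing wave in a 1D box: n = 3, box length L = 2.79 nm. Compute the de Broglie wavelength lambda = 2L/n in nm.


lambda = 2L / n
= 2 * 2.79 / 3
= 5.58 / 3
= 1.86 nm

1.86


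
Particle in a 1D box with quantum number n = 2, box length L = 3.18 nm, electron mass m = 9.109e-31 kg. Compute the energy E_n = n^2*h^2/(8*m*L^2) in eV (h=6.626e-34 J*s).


E = n^2 * h^2 / (8 * m * L^2)
= 2^2 * (6.626e-34)^2 / (8 * 9.109e-31 * (3.18e-9)^2)
= 4 * 4.3904e-67 / (8 * 9.109e-31 * 1.0112e-17)
= 2.3831e-20 J
= 0.1488 eV

0.1488


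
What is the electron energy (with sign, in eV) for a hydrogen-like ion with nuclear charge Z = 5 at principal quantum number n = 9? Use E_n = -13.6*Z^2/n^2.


E_n = -13.6 * Z^2 / n^2
= -13.6 * 5^2 / 9^2
= -13.6 * 25 / 81
= -4.1975 eV

-4.1975


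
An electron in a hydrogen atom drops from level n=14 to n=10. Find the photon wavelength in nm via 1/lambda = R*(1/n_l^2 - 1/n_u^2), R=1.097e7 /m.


1/lambda = R * (1/n_l^2 - 1/n_u^2)
= 1.097e7 * (1/10^2 - 1/14^2)
= 1.097e7 * (0.01 - 0.005102)
= 1.097e7 * 0.004898
= 5.3731e+04 /m
lambda = 1 / 5.3731e+04 = 18611.3643 nm

18611.3643


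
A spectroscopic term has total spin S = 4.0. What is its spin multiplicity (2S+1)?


Spin multiplicity = 2S + 1
= 2 * 4.0 + 1
= 8.0 + 1
= 9

9


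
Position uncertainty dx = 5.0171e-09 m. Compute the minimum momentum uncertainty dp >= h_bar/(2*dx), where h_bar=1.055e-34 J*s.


dp = h_bar / (2 * dx)
= 1.055e-34 / (2 * 5.0171e-09)
= 1.055e-34 / 1.0034e-08
= 1.0514e-26 kg*m/s

1.0514e-26


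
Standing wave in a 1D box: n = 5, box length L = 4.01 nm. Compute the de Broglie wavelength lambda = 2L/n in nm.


lambda = 2L / n
= 2 * 4.01 / 5
= 8.02 / 5
= 1.604 nm

1.604


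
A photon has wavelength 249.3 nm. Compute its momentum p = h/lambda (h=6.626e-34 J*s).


p = h / lambda
= 6.626e-34 / (249.3e-9)
= 6.626e-34 / 2.4930e-07
= 2.6578e-27 kg*m/s

2.6578e-27


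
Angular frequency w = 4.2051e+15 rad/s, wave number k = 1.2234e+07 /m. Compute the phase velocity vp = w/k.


vp = w / k
= 4.2051e+15 / 1.2234e+07
= 3.4372e+08 m/s

3.4372e+08


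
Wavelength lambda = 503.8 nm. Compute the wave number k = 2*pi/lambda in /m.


k = 2 * pi / lambda
= 6.2832 / (503.8e-9)
= 6.2832 / 5.0380e-07
= 1.2472e+07 /m

1.2472e+07


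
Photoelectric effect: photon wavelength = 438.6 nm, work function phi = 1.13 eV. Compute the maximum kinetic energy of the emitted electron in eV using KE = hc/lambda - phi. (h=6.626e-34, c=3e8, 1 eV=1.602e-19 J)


E_photon = hc / lambda
= (6.626e-34)(3e8) / (438.6e-9)
= 4.5321e-19 J
= 2.8291 eV
KE = E_photon - phi
= 2.8291 - 1.13
= 1.6991 eV

1.6991


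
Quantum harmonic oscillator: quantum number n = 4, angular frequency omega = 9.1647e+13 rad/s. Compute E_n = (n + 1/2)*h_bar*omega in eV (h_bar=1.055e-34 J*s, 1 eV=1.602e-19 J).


E = (n + 1/2) * h_bar * omega
= (4 + 0.5) * 1.055e-34 * 9.1647e+13
= 4.5 * 9.6688e-21
= 4.3509e-20 J
= 0.2716 eV

0.2716


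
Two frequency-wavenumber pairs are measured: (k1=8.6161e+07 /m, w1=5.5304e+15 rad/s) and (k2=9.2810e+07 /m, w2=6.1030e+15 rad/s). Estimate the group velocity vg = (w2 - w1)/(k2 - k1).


vg = (w2 - w1) / (k2 - k1)
= (6.1030e+15 - 5.5304e+15) / (9.2810e+07 - 8.6161e+07)
= 5.7260e+14 / 6.6490e+06
= 8.6118e+07 m/s

8.6118e+07


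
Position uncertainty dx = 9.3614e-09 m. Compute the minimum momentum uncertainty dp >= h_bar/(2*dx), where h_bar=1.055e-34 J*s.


dp = h_bar / (2 * dx)
= 1.055e-34 / (2 * 9.3614e-09)
= 1.055e-34 / 1.8723e-08
= 5.6348e-27 kg*m/s

5.6348e-27


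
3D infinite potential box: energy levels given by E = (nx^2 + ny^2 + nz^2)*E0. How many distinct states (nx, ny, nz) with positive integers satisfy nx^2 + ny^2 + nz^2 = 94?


Enumerate all (nx, ny, nz) with nx^2 + ny^2 + nz^2 = 94:
(2,3,9)
(2,9,3)
(3,2,9)
(3,6,7)
(3,7,6)
(3,9,2)
(6,3,7)
(6,7,3)
(7,3,6)
(7,6,3)
(9,2,3)
(9,3,2)
Total degeneracy = 12

12


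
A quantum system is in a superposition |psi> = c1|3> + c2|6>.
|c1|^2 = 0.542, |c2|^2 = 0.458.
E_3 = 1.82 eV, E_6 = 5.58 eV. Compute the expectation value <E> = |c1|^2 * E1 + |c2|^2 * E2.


<E> = |c1|^2 * E1 + |c2|^2 * E2
= 0.542 * 1.82 + 0.458 * 5.58
= 0.9864 + 2.5556
= 3.5421 eV

3.5421


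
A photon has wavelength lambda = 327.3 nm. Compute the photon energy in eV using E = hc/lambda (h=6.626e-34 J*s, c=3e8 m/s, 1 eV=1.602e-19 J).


E = hc / lambda
= (6.626e-34)(3e8) / (327.3e-9)
= 1.9878e-25 / 3.2730e-07
= 6.0733e-19 J
Converting to eV: 6.0733e-19 / 1.602e-19
= 3.7911 eV

3.7911


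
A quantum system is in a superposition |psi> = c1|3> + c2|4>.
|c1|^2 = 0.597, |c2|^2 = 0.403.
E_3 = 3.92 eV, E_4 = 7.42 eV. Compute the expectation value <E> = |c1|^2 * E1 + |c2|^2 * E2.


<E> = |c1|^2 * E1 + |c2|^2 * E2
= 0.597 * 3.92 + 0.403 * 7.42
= 2.3402 + 2.9903
= 5.3305 eV

5.3305


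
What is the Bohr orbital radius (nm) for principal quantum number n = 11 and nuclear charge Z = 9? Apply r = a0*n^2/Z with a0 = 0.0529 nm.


r = a0 * n^2 / Z
= 0.0529 * 11^2 / 9
= 0.0529 * 121 / 9
= 0.7112 nm

0.7112


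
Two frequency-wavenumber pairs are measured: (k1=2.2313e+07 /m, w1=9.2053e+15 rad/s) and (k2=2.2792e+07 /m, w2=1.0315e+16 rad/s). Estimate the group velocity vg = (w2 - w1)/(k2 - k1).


vg = (w2 - w1) / (k2 - k1)
= (1.0315e+16 - 9.2053e+15) / (2.2792e+07 - 2.2313e+07)
= 1.1097e+15 / 4.7900e+05
= 2.3167e+09 m/s

2.3167e+09


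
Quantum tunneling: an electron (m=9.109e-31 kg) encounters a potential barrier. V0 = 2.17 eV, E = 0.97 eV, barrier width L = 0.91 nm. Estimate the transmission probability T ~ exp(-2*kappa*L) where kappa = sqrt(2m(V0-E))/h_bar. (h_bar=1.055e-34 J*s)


V0 - E = 1.2 eV = 1.9224e-19 J
kappa = sqrt(2 * m * (V0-E)) / h_bar
= sqrt(2 * 9.109e-31 * 1.9224e-19) / 1.055e-34
= 5.6094e+09 /m
2*kappa*L = 2 * 5.6094e+09 * 0.91e-9
= 10.2092
T = exp(-10.2092) = 3.683040e-05

3.683040e-05


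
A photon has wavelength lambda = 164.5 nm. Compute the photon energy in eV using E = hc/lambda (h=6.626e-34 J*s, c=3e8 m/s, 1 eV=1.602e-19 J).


E = hc / lambda
= (6.626e-34)(3e8) / (164.5e-9)
= 1.9878e-25 / 1.6450e-07
= 1.2084e-18 J
Converting to eV: 1.2084e-18 / 1.602e-19
= 7.543 eV

7.543


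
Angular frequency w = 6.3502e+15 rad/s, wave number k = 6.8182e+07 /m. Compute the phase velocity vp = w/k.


vp = w / k
= 6.3502e+15 / 6.8182e+07
= 9.3136e+07 m/s

9.3136e+07


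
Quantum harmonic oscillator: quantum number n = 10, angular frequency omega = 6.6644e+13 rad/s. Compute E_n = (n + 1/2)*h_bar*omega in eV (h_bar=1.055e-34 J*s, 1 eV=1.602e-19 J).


E = (n + 1/2) * h_bar * omega
= (10 + 0.5) * 1.055e-34 * 6.6644e+13
= 10.5 * 7.0309e-21
= 7.3825e-20 J
= 0.4608 eV

0.4608


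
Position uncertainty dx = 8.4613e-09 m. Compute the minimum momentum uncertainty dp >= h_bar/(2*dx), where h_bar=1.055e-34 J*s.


dp = h_bar / (2 * dx)
= 1.055e-34 / (2 * 8.4613e-09)
= 1.055e-34 / 1.6923e-08
= 6.2343e-27 kg*m/s

6.2343e-27


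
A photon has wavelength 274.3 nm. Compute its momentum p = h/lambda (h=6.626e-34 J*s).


p = h / lambda
= 6.626e-34 / (274.3e-9)
= 6.626e-34 / 2.7430e-07
= 2.4156e-27 kg*m/s

2.4156e-27


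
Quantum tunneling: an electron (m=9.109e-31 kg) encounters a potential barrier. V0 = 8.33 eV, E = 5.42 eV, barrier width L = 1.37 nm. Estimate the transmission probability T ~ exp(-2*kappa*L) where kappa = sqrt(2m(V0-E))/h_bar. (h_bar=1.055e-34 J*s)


V0 - E = 2.91 eV = 4.6618e-19 J
kappa = sqrt(2 * m * (V0-E)) / h_bar
= sqrt(2 * 9.109e-31 * 4.6618e-19) / 1.055e-34
= 8.7353e+09 /m
2*kappa*L = 2 * 8.7353e+09 * 1.37e-9
= 23.9346
T = exp(-23.9346) = 4.030274e-11

4.030274e-11


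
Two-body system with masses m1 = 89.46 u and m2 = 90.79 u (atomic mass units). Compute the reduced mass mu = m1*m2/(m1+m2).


mu = m1 * m2 / (m1 + m2)
= 89.46 * 90.79 / (89.46 + 90.79)
= 8122.0734 / 180.25
= 45.06 u

45.06


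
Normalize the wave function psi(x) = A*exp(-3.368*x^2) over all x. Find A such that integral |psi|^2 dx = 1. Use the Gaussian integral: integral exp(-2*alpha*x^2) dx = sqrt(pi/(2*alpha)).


integral |psi|^2 dx = A^2 * sqrt(pi/(2*alpha)) = 1
A^2 = sqrt(2*alpha/pi)
= sqrt(2 * 3.368 / pi)
= 1.464287
A = sqrt(1.464287)
= 1.2101

1.2101


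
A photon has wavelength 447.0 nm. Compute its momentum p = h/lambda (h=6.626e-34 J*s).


p = h / lambda
= 6.626e-34 / (447.0e-9)
= 6.626e-34 / 4.4700e-07
= 1.4823e-27 kg*m/s

1.4823e-27


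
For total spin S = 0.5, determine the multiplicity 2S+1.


Spin multiplicity = 2S + 1
= 2 * 0.5 + 1
= 1.0 + 1
= 2

2


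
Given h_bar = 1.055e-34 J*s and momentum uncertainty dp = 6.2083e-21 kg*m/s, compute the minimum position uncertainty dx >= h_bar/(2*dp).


dx = h_bar / (2 * dp)
= 1.055e-34 / (2 * 6.2083e-21)
= 1.055e-34 / 1.2417e-20
= 8.4967e-15 m

8.4967e-15


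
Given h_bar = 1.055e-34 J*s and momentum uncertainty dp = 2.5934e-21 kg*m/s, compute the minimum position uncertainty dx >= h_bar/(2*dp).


dx = h_bar / (2 * dp)
= 1.055e-34 / (2 * 2.5934e-21)
= 1.055e-34 / 5.1868e-21
= 2.0340e-14 m

2.0340e-14


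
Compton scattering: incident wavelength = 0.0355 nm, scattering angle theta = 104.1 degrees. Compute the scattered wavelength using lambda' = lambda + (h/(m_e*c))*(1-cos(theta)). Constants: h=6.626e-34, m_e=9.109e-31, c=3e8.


Compton wavelength: h/(m_e*c) = 2.4247e-12 m
d_lambda = 2.4247e-12 * (1 - cos(104.1 deg))
= 2.4247e-12 * 1.243615
= 3.0154e-12 m = 0.003015 nm
lambda' = 0.0355 + 0.003015
= 0.038515 nm

0.038515


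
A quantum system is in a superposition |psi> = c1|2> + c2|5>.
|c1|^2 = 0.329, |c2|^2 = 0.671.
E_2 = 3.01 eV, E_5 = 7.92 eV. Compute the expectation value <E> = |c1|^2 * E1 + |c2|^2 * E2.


<E> = |c1|^2 * E1 + |c2|^2 * E2
= 0.329 * 3.01 + 0.671 * 7.92
= 0.9903 + 5.3143
= 6.3046 eV

6.3046


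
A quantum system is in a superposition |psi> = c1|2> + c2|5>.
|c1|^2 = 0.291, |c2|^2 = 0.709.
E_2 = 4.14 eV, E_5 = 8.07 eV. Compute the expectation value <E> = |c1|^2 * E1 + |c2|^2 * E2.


<E> = |c1|^2 * E1 + |c2|^2 * E2
= 0.291 * 4.14 + 0.709 * 8.07
= 1.2047 + 5.7216
= 6.9264 eV

6.9264


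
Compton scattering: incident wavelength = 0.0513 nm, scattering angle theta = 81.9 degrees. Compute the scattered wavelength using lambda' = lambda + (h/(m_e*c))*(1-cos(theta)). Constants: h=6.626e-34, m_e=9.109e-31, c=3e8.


Compton wavelength: h/(m_e*c) = 2.4247e-12 m
d_lambda = 2.4247e-12 * (1 - cos(81.9 deg))
= 2.4247e-12 * 0.859099
= 2.0831e-12 m = 0.002083 nm
lambda' = 0.0513 + 0.002083
= 0.053383 nm

0.053383


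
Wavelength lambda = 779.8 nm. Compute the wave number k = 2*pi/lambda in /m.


k = 2 * pi / lambda
= 6.2832 / (779.8e-9)
= 6.2832 / 7.7980e-07
= 8.0574e+06 /m

8.0574e+06


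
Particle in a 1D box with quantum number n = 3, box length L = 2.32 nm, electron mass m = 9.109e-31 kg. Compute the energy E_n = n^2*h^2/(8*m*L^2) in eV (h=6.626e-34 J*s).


E = n^2 * h^2 / (8 * m * L^2)
= 3^2 * (6.626e-34)^2 / (8 * 9.109e-31 * (2.32e-9)^2)
= 9 * 4.3904e-67 / (8 * 9.109e-31 * 5.3824e-18)
= 1.0074e-19 J
= 0.6288 eV

0.6288


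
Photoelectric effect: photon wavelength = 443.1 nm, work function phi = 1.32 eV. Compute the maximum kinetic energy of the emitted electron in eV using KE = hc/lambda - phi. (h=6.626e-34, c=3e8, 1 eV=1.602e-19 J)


E_photon = hc / lambda
= (6.626e-34)(3e8) / (443.1e-9)
= 4.4861e-19 J
= 2.8003 eV
KE = E_photon - phi
= 2.8003 - 1.32
= 1.4803 eV

1.4803


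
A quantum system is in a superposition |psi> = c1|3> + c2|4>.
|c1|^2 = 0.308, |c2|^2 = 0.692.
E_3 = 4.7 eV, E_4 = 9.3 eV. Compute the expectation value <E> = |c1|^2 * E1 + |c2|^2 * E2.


<E> = |c1|^2 * E1 + |c2|^2 * E2
= 0.308 * 4.7 + 0.692 * 9.3
= 1.4476 + 6.4356
= 7.8832 eV

7.8832


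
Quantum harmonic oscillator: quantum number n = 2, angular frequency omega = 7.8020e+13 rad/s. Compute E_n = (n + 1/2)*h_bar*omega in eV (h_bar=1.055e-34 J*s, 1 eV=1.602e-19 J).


E = (n + 1/2) * h_bar * omega
= (2 + 0.5) * 1.055e-34 * 7.8020e+13
= 2.5 * 8.2311e-21
= 2.0578e-20 J
= 0.1285 eV

0.1285


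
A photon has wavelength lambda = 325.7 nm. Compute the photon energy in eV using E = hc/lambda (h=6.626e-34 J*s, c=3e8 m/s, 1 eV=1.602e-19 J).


E = hc / lambda
= (6.626e-34)(3e8) / (325.7e-9)
= 1.9878e-25 / 3.2570e-07
= 6.1032e-19 J
Converting to eV: 6.1032e-19 / 1.602e-19
= 3.8097 eV

3.8097


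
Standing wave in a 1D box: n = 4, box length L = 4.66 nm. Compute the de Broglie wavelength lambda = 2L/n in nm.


lambda = 2L / n
= 2 * 4.66 / 4
= 9.32 / 4
= 2.33 nm

2.33


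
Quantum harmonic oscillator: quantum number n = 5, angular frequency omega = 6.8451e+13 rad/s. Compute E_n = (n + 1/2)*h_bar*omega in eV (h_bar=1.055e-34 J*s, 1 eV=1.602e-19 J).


E = (n + 1/2) * h_bar * omega
= (5 + 0.5) * 1.055e-34 * 6.8451e+13
= 5.5 * 7.2216e-21
= 3.9719e-20 J
= 0.2479 eV

0.2479


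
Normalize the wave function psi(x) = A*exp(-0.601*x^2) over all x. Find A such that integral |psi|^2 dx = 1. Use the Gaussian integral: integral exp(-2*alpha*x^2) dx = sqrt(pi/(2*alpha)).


integral |psi|^2 dx = A^2 * sqrt(pi/(2*alpha)) = 1
A^2 = sqrt(2*alpha/pi)
= sqrt(2 * 0.601 / pi)
= 0.618554
A = sqrt(0.618554)
= 0.7865

0.7865


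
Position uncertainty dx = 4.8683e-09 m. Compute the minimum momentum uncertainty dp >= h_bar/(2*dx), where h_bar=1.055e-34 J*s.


dp = h_bar / (2 * dx)
= 1.055e-34 / (2 * 4.8683e-09)
= 1.055e-34 / 9.7366e-09
= 1.0835e-26 kg*m/s

1.0835e-26


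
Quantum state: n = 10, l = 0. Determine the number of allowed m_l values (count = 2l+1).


m_l ranges from -l to +l in integer steps
So m_l goes from -0 to +0
Count = 2l + 1 = 2*0 + 1
= 1

1


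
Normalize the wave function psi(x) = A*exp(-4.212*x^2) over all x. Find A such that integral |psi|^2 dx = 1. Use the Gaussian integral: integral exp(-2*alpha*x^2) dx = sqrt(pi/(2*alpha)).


integral |psi|^2 dx = A^2 * sqrt(pi/(2*alpha)) = 1
A^2 = sqrt(2*alpha/pi)
= sqrt(2 * 4.212 / pi)
= 1.637511
A = sqrt(1.637511)
= 1.2797

1.2797


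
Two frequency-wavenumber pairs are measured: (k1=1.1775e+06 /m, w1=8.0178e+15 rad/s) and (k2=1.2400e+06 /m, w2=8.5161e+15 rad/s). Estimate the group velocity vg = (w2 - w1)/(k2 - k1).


vg = (w2 - w1) / (k2 - k1)
= (8.5161e+15 - 8.0178e+15) / (1.2400e+06 - 1.1775e+06)
= 4.9830e+14 / 6.2500e+04
= 7.9728e+09 m/s

7.9728e+09


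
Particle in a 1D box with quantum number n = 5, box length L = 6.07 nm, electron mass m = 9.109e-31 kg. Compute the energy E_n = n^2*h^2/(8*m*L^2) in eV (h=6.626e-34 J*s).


E = n^2 * h^2 / (8 * m * L^2)
= 5^2 * (6.626e-34)^2 / (8 * 9.109e-31 * (6.07e-9)^2)
= 25 * 4.3904e-67 / (8 * 9.109e-31 * 3.6845e-17)
= 4.0879e-20 J
= 0.2552 eV

0.2552


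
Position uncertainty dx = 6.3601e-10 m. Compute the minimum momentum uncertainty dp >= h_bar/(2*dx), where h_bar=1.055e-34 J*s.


dp = h_bar / (2 * dx)
= 1.055e-34 / (2 * 6.3601e-10)
= 1.055e-34 / 1.2720e-09
= 8.2939e-26 kg*m/s

8.2939e-26


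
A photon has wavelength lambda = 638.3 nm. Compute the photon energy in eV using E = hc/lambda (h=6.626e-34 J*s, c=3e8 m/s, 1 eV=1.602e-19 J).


E = hc / lambda
= (6.626e-34)(3e8) / (638.3e-9)
= 1.9878e-25 / 6.3830e-07
= 3.1142e-19 J
Converting to eV: 3.1142e-19 / 1.602e-19
= 1.944 eV

1.944


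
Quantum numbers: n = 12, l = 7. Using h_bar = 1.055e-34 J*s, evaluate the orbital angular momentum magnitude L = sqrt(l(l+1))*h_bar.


L = sqrt(l*(l+1)) * h_bar
= sqrt(7 * 8) * 1.055e-34
= sqrt(56) * 1.055e-34
= 7.4833 * 1.055e-34
= 7.8949e-34 J*s

7.8949e-34


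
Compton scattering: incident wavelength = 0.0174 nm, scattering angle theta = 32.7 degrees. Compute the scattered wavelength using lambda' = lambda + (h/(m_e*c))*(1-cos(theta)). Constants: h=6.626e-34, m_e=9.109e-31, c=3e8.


Compton wavelength: h/(m_e*c) = 2.4247e-12 m
d_lambda = 2.4247e-12 * (1 - cos(32.7 deg))
= 2.4247e-12 * 0.158489
= 3.8429e-13 m = 0.000384 nm
lambda' = 0.0174 + 0.000384
= 0.017784 nm

0.017784


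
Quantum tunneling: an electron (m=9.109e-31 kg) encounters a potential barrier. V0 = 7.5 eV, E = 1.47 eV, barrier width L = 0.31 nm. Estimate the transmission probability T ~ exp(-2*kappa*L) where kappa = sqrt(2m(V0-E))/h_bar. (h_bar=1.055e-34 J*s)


V0 - E = 6.03 eV = 9.6601e-19 J
kappa = sqrt(2 * m * (V0-E)) / h_bar
= sqrt(2 * 9.109e-31 * 9.6601e-19) / 1.055e-34
= 1.2574e+10 /m
2*kappa*L = 2 * 1.2574e+10 * 0.31e-9
= 7.7961
T = exp(-7.7961) = 4.113206e-04

4.113206e-04


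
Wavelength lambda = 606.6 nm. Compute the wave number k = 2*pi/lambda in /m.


k = 2 * pi / lambda
= 6.2832 / (606.6e-9)
= 6.2832 / 6.0660e-07
= 1.0358e+07 /m

1.0358e+07


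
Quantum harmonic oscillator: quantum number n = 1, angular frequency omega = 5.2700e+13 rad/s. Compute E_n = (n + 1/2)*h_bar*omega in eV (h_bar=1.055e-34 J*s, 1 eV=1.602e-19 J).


E = (n + 1/2) * h_bar * omega
= (1 + 0.5) * 1.055e-34 * 5.2700e+13
= 1.5 * 5.5598e-21
= 8.3398e-21 J
= 0.0521 eV

0.0521


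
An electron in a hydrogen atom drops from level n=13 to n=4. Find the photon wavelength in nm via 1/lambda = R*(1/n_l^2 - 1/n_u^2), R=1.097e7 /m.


1/lambda = R * (1/n_l^2 - 1/n_u^2)
= 1.097e7 * (1/4^2 - 1/13^2)
= 1.097e7 * (0.0625 - 0.005917)
= 1.097e7 * 0.056583
= 6.2071e+05 /m
lambda = 1 / 6.2071e+05 = 1611.0486 nm

1611.0486


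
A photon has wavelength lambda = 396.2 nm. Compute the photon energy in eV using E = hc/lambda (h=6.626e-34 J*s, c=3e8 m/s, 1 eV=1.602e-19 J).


E = hc / lambda
= (6.626e-34)(3e8) / (396.2e-9)
= 1.9878e-25 / 3.9620e-07
= 5.0172e-19 J
Converting to eV: 5.0172e-19 / 1.602e-19
= 3.1318 eV

3.1318


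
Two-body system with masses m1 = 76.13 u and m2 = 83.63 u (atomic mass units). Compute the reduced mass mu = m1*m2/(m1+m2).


mu = m1 * m2 / (m1 + m2)
= 76.13 * 83.63 / (76.13 + 83.63)
= 6366.7519 / 159.76
= 39.852 u

39.852


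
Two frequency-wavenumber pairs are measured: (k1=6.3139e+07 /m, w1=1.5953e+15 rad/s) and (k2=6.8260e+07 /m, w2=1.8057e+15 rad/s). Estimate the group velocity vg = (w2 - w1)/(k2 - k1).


vg = (w2 - w1) / (k2 - k1)
= (1.8057e+15 - 1.5953e+15) / (6.8260e+07 - 6.3139e+07)
= 2.1040e+14 / 5.1210e+06
= 4.1086e+07 m/s

4.1086e+07


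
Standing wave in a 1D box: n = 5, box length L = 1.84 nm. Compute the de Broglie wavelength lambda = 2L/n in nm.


lambda = 2L / n
= 2 * 1.84 / 5
= 3.68 / 5
= 0.736 nm

0.736


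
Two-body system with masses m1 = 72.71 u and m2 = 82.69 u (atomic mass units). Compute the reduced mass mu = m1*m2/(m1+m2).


mu = m1 * m2 / (m1 + m2)
= 72.71 * 82.69 / (72.71 + 82.69)
= 6012.3899 / 155.4
= 38.6898 u

38.6898


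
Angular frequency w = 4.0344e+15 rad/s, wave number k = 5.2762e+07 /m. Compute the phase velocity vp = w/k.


vp = w / k
= 4.0344e+15 / 5.2762e+07
= 7.6464e+07 m/s

7.6464e+07


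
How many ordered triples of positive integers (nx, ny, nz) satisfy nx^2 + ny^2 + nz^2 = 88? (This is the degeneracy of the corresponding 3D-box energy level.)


Enumerate all (nx, ny, nz) with nx^2 + ny^2 + nz^2 = 88:
(4,6,6)
(6,4,6)
(6,6,4)
Total degeneracy = 3

3


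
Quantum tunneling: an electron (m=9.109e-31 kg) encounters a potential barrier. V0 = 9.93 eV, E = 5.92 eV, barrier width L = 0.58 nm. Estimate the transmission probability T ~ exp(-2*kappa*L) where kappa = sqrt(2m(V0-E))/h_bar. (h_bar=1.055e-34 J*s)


V0 - E = 4.01 eV = 6.4240e-19 J
kappa = sqrt(2 * m * (V0-E)) / h_bar
= sqrt(2 * 9.109e-31 * 6.4240e-19) / 1.055e-34
= 1.0254e+10 /m
2*kappa*L = 2 * 1.0254e+10 * 0.58e-9
= 11.8949
T = exp(-11.8949) = 6.825400e-06

6.825400e-06


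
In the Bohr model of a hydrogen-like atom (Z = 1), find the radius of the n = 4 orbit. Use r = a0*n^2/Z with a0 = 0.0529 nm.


r = a0 * n^2 / Z
= 0.0529 * 4^2 / 1
= 0.0529 * 16 / 1
= 0.8464 nm

0.8464


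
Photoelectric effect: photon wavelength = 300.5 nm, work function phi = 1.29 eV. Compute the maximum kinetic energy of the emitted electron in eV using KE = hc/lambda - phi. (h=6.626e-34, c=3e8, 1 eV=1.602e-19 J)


E_photon = hc / lambda
= (6.626e-34)(3e8) / (300.5e-9)
= 6.6150e-19 J
= 4.1292 eV
KE = E_photon - phi
= 4.1292 - 1.29
= 2.8392 eV

2.8392


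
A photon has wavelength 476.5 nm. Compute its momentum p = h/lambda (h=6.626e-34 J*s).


p = h / lambda
= 6.626e-34 / (476.5e-9)
= 6.626e-34 / 4.7650e-07
= 1.3906e-27 kg*m/s

1.3906e-27


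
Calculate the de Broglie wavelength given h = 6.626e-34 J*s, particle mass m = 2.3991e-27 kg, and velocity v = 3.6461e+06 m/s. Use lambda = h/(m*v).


lambda = h / (m * v)
= 6.626e-34 / (2.3991e-27 * 3.6461e+06)
= 6.626e-34 / 8.7474e-21
= 7.5749e-14 m

7.5749e-14


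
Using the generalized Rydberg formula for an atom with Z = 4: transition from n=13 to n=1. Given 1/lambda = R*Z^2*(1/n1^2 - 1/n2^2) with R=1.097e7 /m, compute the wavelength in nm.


1/lambda = R * Z^2 * (1/n1^2 - 1/n2^2)
= 1.097e7 * 4^2 * (1/1^2 - 1/13^2)
= 1.097e7 * 16 * (1.0 - 0.005917)
= 1.7448e+08 /m
lambda = 1 / 1.7448e+08
= 5.7313 nm

5.7313


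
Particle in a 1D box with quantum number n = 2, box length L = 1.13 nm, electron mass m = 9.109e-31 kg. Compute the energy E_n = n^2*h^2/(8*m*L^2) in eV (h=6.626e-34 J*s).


E = n^2 * h^2 / (8 * m * L^2)
= 2^2 * (6.626e-34)^2 / (8 * 9.109e-31 * (1.13e-9)^2)
= 4 * 4.3904e-67 / (8 * 9.109e-31 * 1.2769e-18)
= 1.8873e-19 J
= 1.1781 eV

1.1781


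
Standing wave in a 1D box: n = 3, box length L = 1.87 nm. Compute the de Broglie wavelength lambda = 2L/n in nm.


lambda = 2L / n
= 2 * 1.87 / 3
= 3.74 / 3
= 1.2467 nm

1.2467


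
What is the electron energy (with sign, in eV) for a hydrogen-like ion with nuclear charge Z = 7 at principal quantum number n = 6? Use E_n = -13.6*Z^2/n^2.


E_n = -13.6 * Z^2 / n^2
= -13.6 * 7^2 / 6^2
= -13.6 * 49 / 36
= -18.5111 eV

-18.5111


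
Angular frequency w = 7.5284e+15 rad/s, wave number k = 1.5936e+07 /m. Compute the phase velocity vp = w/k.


vp = w / k
= 7.5284e+15 / 1.5936e+07
= 4.7241e+08 m/s

4.7241e+08


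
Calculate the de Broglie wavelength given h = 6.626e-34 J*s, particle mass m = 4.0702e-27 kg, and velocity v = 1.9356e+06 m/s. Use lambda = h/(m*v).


lambda = h / (m * v)
= 6.626e-34 / (4.0702e-27 * 1.9356e+06)
= 6.626e-34 / 7.8783e-21
= 8.4105e-14 m

8.4105e-14


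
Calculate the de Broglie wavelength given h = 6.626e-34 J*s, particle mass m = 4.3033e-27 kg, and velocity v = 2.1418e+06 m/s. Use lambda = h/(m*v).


lambda = h / (m * v)
= 6.626e-34 / (4.3033e-27 * 2.1418e+06)
= 6.626e-34 / 9.2168e-21
= 7.1890e-14 m

7.1890e-14


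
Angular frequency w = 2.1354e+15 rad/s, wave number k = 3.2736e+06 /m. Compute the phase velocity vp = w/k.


vp = w / k
= 2.1354e+15 / 3.2736e+06
= 6.5231e+08 m/s

6.5231e+08


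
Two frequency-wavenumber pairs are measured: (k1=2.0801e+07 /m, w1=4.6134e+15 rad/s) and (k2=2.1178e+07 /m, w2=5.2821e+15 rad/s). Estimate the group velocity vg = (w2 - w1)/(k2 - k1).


vg = (w2 - w1) / (k2 - k1)
= (5.2821e+15 - 4.6134e+15) / (2.1178e+07 - 2.0801e+07)
= 6.6870e+14 / 3.7700e+05
= 1.7737e+09 m/s

1.7737e+09


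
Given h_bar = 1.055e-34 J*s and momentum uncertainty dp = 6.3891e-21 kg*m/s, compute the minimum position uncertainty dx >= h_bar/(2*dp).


dx = h_bar / (2 * dp)
= 1.055e-34 / (2 * 6.3891e-21)
= 1.055e-34 / 1.2778e-20
= 8.2562e-15 m

8.2562e-15


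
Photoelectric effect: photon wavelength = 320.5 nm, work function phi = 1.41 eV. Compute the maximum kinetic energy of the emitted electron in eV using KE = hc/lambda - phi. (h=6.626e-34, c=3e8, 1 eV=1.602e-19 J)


E_photon = hc / lambda
= (6.626e-34)(3e8) / (320.5e-9)
= 6.2022e-19 J
= 3.8715 eV
KE = E_photon - phi
= 3.8715 - 1.41
= 2.4615 eV

2.4615


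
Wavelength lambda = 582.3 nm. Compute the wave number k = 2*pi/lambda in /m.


k = 2 * pi / lambda
= 6.2832 / (582.3e-9)
= 6.2832 / 5.8230e-07
= 1.0790e+07 /m

1.0790e+07


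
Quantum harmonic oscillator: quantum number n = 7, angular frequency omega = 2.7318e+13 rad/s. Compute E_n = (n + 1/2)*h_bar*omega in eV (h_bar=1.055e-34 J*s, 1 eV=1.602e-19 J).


E = (n + 1/2) * h_bar * omega
= (7 + 0.5) * 1.055e-34 * 2.7318e+13
= 7.5 * 2.8820e-21
= 2.1615e-20 J
= 0.1349 eV

0.1349


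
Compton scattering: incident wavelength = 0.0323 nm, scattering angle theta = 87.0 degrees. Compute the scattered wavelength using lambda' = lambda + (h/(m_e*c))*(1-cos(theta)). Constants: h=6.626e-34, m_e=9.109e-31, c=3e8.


Compton wavelength: h/(m_e*c) = 2.4247e-12 m
d_lambda = 2.4247e-12 * (1 - cos(87.0 deg))
= 2.4247e-12 * 0.947664
= 2.2978e-12 m = 0.002298 nm
lambda' = 0.0323 + 0.002298
= 0.034598 nm

0.034598


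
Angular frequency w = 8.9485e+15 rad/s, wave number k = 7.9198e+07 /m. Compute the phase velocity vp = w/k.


vp = w / k
= 8.9485e+15 / 7.9198e+07
= 1.1299e+08 m/s

1.1299e+08


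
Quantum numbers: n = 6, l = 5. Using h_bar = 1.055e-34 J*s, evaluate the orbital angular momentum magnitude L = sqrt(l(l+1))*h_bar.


L = sqrt(l*(l+1)) * h_bar
= sqrt(5 * 6) * 1.055e-34
= sqrt(30) * 1.055e-34
= 5.4772 * 1.055e-34
= 5.7785e-34 J*s

5.7785e-34


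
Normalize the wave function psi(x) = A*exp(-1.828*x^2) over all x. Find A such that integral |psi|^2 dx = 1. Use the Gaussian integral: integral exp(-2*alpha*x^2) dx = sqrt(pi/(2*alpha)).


integral |psi|^2 dx = A^2 * sqrt(pi/(2*alpha)) = 1
A^2 = sqrt(2*alpha/pi)
= sqrt(2 * 1.828 / pi)
= 1.078768
A = sqrt(1.078768)
= 1.0386

1.0386


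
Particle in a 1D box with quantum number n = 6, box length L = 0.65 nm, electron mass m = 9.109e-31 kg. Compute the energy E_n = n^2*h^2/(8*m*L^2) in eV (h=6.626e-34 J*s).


E = n^2 * h^2 / (8 * m * L^2)
= 6^2 * (6.626e-34)^2 / (8 * 9.109e-31 * (0.65e-9)^2)
= 36 * 4.3904e-67 / (8 * 9.109e-31 * 4.2250e-19)
= 5.1336e-18 J
= 32.0446 eV

32.0446


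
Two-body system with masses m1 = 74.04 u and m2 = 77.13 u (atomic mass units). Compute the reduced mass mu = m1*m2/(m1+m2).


mu = m1 * m2 / (m1 + m2)
= 74.04 * 77.13 / (74.04 + 77.13)
= 5710.7052 / 151.17
= 37.7767 u

37.7767


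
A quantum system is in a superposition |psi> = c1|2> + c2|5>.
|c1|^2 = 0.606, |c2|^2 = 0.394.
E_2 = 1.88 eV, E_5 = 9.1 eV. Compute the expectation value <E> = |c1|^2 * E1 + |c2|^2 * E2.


<E> = |c1|^2 * E1 + |c2|^2 * E2
= 0.606 * 1.88 + 0.394 * 9.1
= 1.1393 + 3.5854
= 4.7247 eV

4.7247


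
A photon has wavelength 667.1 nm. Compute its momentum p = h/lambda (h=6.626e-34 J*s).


p = h / lambda
= 6.626e-34 / (667.1e-9)
= 6.626e-34 / 6.6710e-07
= 9.9325e-28 kg*m/s

9.9325e-28


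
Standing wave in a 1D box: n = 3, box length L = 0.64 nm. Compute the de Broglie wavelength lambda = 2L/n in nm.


lambda = 2L / n
= 2 * 0.64 / 3
= 1.28 / 3
= 0.4267 nm

0.4267


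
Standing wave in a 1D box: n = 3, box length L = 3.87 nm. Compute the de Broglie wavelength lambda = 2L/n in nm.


lambda = 2L / n
= 2 * 3.87 / 3
= 7.74 / 3
= 2.58 nm

2.58


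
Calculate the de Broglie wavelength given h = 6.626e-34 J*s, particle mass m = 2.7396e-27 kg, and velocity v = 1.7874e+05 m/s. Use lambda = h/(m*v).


lambda = h / (m * v)
= 6.626e-34 / (2.7396e-27 * 1.7874e+05)
= 6.626e-34 / 4.8968e-22
= 1.3531e-12 m

1.3531e-12


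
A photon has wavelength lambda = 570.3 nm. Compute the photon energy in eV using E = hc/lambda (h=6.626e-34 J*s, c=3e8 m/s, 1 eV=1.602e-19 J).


E = hc / lambda
= (6.626e-34)(3e8) / (570.3e-9)
= 1.9878e-25 / 5.7030e-07
= 3.4855e-19 J
Converting to eV: 3.4855e-19 / 1.602e-19
= 2.1757 eV

2.1757


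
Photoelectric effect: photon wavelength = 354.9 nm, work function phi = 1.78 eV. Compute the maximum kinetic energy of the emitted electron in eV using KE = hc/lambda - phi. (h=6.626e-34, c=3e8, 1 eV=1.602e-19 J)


E_photon = hc / lambda
= (6.626e-34)(3e8) / (354.9e-9)
= 5.6010e-19 J
= 3.4963 eV
KE = E_photon - phi
= 3.4963 - 1.78
= 1.7163 eV

1.7163


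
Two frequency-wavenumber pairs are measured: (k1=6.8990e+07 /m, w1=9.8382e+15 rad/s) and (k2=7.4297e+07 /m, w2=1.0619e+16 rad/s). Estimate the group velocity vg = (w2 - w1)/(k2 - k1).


vg = (w2 - w1) / (k2 - k1)
= (1.0619e+16 - 9.8382e+15) / (7.4297e+07 - 6.8990e+07)
= 7.8080e+14 / 5.3070e+06
= 1.4713e+08 m/s

1.4713e+08


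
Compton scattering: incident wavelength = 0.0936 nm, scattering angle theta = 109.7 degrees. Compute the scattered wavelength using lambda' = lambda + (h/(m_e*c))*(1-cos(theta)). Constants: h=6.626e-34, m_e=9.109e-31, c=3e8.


Compton wavelength: h/(m_e*c) = 2.4247e-12 m
d_lambda = 2.4247e-12 * (1 - cos(109.7 deg))
= 2.4247e-12 * 1.337095
= 3.2421e-12 m = 0.003242 nm
lambda' = 0.0936 + 0.003242
= 0.096842 nm

0.096842


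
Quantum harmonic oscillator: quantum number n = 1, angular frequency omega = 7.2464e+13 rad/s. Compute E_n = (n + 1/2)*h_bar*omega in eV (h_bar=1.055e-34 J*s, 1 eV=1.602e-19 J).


E = (n + 1/2) * h_bar * omega
= (1 + 0.5) * 1.055e-34 * 7.2464e+13
= 1.5 * 7.6450e-21
= 1.1467e-20 J
= 0.0716 eV

0.0716


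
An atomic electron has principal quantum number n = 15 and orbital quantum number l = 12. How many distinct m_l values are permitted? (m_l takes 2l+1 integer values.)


m_l ranges from -l to +l in integer steps
So m_l goes from -12 to +12
Count = 2l + 1 = 2*12 + 1
= 25

25


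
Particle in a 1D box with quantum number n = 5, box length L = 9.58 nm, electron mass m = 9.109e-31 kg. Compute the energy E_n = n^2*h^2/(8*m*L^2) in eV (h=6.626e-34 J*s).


E = n^2 * h^2 / (8 * m * L^2)
= 5^2 * (6.626e-34)^2 / (8 * 9.109e-31 * (9.58e-9)^2)
= 25 * 4.3904e-67 / (8 * 9.109e-31 * 9.1776e-17)
= 1.6412e-20 J
= 0.1024 eV

0.1024


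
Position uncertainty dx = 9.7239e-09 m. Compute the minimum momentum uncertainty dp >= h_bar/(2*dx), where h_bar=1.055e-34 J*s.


dp = h_bar / (2 * dx)
= 1.055e-34 / (2 * 9.7239e-09)
= 1.055e-34 / 1.9448e-08
= 5.4248e-27 kg*m/s

5.4248e-27


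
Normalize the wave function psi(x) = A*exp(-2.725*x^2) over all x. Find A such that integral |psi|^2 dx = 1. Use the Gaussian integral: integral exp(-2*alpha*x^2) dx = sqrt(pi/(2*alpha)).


integral |psi|^2 dx = A^2 * sqrt(pi/(2*alpha)) = 1
A^2 = sqrt(2*alpha/pi)
= sqrt(2 * 2.725 / pi)
= 1.317114
A = sqrt(1.317114)
= 1.1477

1.1477


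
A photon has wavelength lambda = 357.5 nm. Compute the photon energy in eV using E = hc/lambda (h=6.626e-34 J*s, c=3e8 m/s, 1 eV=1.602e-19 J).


E = hc / lambda
= (6.626e-34)(3e8) / (357.5e-9)
= 1.9878e-25 / 3.5750e-07
= 5.5603e-19 J
Converting to eV: 5.5603e-19 / 1.602e-19
= 3.4708 eV

3.4708


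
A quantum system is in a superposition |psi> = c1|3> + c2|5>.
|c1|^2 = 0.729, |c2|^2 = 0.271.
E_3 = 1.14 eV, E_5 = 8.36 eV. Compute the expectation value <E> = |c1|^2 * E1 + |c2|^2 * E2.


<E> = |c1|^2 * E1 + |c2|^2 * E2
= 0.729 * 1.14 + 0.271 * 8.36
= 0.8311 + 2.2656
= 3.0966 eV

3.0966


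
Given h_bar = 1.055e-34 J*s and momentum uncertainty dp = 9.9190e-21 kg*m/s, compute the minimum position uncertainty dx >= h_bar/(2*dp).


dx = h_bar / (2 * dp)
= 1.055e-34 / (2 * 9.9190e-21)
= 1.055e-34 / 1.9838e-20
= 5.3181e-15 m

5.3181e-15


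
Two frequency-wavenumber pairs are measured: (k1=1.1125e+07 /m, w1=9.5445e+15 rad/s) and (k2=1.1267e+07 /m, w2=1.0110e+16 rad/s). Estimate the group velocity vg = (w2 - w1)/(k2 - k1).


vg = (w2 - w1) / (k2 - k1)
= (1.0110e+16 - 9.5445e+15) / (1.1267e+07 - 1.1125e+07)
= 5.6550e+14 / 1.4200e+05
= 3.9824e+09 m/s

3.9824e+09


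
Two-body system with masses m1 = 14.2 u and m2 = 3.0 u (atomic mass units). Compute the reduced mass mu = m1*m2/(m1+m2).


mu = m1 * m2 / (m1 + m2)
= 14.2 * 3.0 / (14.2 + 3.0)
= 42.6 / 17.2
= 2.4767 u

2.4767


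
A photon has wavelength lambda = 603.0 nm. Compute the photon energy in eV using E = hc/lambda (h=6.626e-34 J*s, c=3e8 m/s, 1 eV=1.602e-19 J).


E = hc / lambda
= (6.626e-34)(3e8) / (603.0e-9)
= 1.9878e-25 / 6.0300e-07
= 3.2965e-19 J
Converting to eV: 3.2965e-19 / 1.602e-19
= 2.0578 eV

2.0578
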